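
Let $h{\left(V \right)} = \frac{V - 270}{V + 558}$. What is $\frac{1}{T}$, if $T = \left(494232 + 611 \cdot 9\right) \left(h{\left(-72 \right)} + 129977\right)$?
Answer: $\frac{9}{584578660720} \approx 1.5396 \cdot 10^{-11}$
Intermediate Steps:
$h{\left(V \right)} = \frac{-270 + V}{558 + V}$
$T = \frac{584578660720}{9}$ ($T = \left(494232 + 611 \cdot 9\right) \left(\frac{-270 - 72}{558 - 72} + 129977\right) = \left(494232 + 5499\right) \left(\frac{1}{486} \left(-342\right) + 129977\right) = 499731 \left(\frac{1}{486} \left(-342\right) + 129977\right) = 499731 \left(- \frac{19}{27} + 129977\right) = 499731 \cdot \frac{3509360}{27} = \frac{584578660720}{9} \approx 6.4953 \cdot 10^{10}$)
$\frac{1}{T} = \frac{1}{\frac{584578660720}{9}} = \frac{9}{584578660720}$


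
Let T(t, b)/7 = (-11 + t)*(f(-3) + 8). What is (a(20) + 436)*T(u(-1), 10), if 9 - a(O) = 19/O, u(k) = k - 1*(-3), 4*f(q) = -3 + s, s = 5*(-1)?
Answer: -1678509/10 ≈ -1.6785e+5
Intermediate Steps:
s = -5
f(q) = -2 (f(q) = (-3 - 5)/4 = (¼)*(-8) = -2)
u(k) = 3 + k (u(k) = k + 3 = 3 + k)
T(t, b) = -462 + 42*t (T(t, b) = 7*((-11 + t)*(-2 + 8)) = 7*((-11 + t)*6) = 7*(-66 + 6*t) = -462 + 42*t)
a(O) = 9 - 19/O
(a(20) + 436)*T(u(-1), 10) = ((9 - 19/20) + 436)*(-462 + 42*(3 - 1)) = ((9 - 19*1/20) + 436)*(-462 + 42*2) = ((9 - 19/20) + 436)*(-462 + 84) = (161/20 + 436)*(-378) = (8881/20)*(-378) = -1678509/10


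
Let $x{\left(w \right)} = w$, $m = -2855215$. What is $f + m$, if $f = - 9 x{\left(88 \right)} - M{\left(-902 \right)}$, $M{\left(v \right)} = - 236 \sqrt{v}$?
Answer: $-2856007 + 236 i \sqrt{902} \approx -2.856 \cdot 10^{6} + 7087.9 i$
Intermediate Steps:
$f = -792 + 236 i \sqrt{902}$ ($f = \left(-9\right) 88 - - 236 \sqrt{-902} = -792 - - 236 i \sqrt{902} = -792 + 236 i \sqrt{902} \approx -792.0 + 7087.9 i$)
$f + m = \left(-792 + 236 i \sqrt{902}\right) - 2855215 = -2856007 + 236 i \sqrt{902}$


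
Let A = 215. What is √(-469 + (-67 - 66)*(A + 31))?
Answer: I*√33187 ≈ 182.17*I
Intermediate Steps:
√(-469 + (-67 - 66)*(A + 31)) = √(-469 + (-67 - 66)*(215 + 31)) = √(-469 - 133*246) = √(-469 - 32718) = √(-33187) = I*√33187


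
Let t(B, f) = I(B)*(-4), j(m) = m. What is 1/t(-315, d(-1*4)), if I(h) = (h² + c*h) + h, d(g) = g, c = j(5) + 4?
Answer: -1/384300 ≈ -2.6021e-6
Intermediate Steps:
c = 9 (c = 5 + 4 = 9)
I(h) = h² + 10*h (I(h) = (h² + 9*h) + h = h² + 10*h)
t(B, f) = -4*B*(10 + B) (t(B, f) = (B*(10 + B))*(-4) = -4*B*(10 + B))
1/t(-315, d(-1*4)) = 1/(-4*(-315)*(10 - 315)) = 1/(-4*(-315)*(-305)) = 1/(-384300) = -1/384300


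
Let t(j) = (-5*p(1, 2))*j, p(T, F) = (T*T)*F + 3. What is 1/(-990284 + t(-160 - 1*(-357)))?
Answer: -1/995209 ≈ -1.0048e-6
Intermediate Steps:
p(T, F) = 3 + F*T² (p(T, F) = T²*F + 3 = F*T² + 3 = 3 + F*T²)
t(j) = -25*j (t(j) = (-5*(3 + 2*1²))*j = (-5*(3 + 2*1))*j = (-5*(3 + 2))*j = (-5*5)*j = -25*j)
1/(-990284 + t(-160 - 1*(-357))) = 1/(-990284 - 25*(-160 - 1*(-357))) = 1/(-990284 - 25*(-160 + 357)) = 1/(-990284 - 25*197) = 1/(-990284 - 4925) = 1/(-995209) = -1/995209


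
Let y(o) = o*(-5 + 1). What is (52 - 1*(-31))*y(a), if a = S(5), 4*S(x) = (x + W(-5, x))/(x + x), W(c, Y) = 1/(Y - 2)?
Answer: -664/15 ≈ -44.267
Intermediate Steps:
W(c, Y) = 1/(-2 + Y)
S(x) = (x + 1/(-2 + x))/(8*x) (S(x) = ((x + 1/(-2 + x))/(x + x))/4 = ((x + 1/(-2 + x))/((2*x)))/4 = ((x + 1/(-2 + x))*(1/(2*x)))/4 = ((x + 1/(-2 + x))/(2*x))/4 = (x + 1/(-2 + x))/(8*x))
a = 2/15 (a = (1/8)*(1 + 5*(-2 + 5))/(5*(-2 + 5)) = (1/8)*(1/5)*(1 + 5*3)/3 = (1/8)*(1/5)*(1/3)*(1 + 15) = (1/8)*(1/5)*(1/3)*16 = 2/15 ≈ 0.13333)
y(o) = -4*o (y(o) = o*(-4) = -4*o)
(52 - 1*(-31))*y(a) = (52 - 1*(-31))*(-4*2/15) = (52 + 31)*(-8/15) = 83*(-8/15) = -664/15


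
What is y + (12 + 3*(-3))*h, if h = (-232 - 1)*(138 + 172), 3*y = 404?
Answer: -649666/3 ≈ -2.1656e+5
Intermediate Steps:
y = 404/3 (y = (⅓)*404 = 404/3 ≈ 134.67)
h = -72230 (h = -233*310 = -72230)
y + (12 + 3*(-3))*h = 404/3 + (12 + 3*(-3))*(-72230) = 404/3 + (12 - 9)*(-72230) = 404/3 + 3*(-72230) = 404/3 - 216690 = -649666/3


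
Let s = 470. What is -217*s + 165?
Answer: -101825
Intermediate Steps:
-217*s + 165 = -217*470 + 165 = -101990 + 165 = -101825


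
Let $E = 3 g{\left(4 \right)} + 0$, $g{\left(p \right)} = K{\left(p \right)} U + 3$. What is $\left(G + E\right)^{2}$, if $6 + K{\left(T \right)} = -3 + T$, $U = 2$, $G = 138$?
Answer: $13689$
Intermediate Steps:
$K{\left(T \right)} = -9 + T$ ($K{\left(T \right)} = -6 + \left(-3 + T\right) = -9 + T$)
$g{\left(p \right)} = -15 + 2 p$ ($g{\left(p \right)} = \left(-9 + p\right) 2 + 3 = \left(-18 + 2 p\right) + 3 = -15 + 2 p$)
$E = -21$ ($E = 3 \left(-15 + 2 \cdot 4\right) + 0 = 3 \left(-15 + 8\right) + 0 = 3 \left(-7\right) + 0 = -21 + 0 = -21$)
$\left(G + E\right)^{2} = \left(138 - 21\right)^{2} = 117^{2} = 13689$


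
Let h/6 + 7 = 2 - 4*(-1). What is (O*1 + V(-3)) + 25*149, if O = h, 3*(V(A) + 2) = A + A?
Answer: 3715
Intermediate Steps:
V(A) = -2 + 2*A/3 (V(A) = -2 + (A + A)/3 = -2 + (2*A)/3 = -2 + 2*A/3)
h = -6 (h = -42 + 6*(2 - 4*(-1)) = -42 + 6*(2 + 4) = -42 + 6*6 = -42 + 36 = -6)
O = -6
(O*1 + V(-3)) + 25*149 = (-6*1 + (-2 + (⅔)*(-3))) + 25*149 = (-6 + (-2 - 2)) + 3725 = (-6 - 4) + 3725 = -10 + 3725 = 3715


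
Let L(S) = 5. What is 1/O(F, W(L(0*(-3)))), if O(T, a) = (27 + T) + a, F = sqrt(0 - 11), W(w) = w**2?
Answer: 52/2715 - I*sqrt(11)/2715 ≈ 0.019153 - 0.0012216*I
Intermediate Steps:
F = I*sqrt(11) (F = sqrt(-11) = I*sqrt(11) ≈ 3.3166*I)
O(T, a) = 27 + T + a
1/O(F, W(L(0*(-3)))) = 1/(27 + I*sqrt(11) + 5**2) = 1/(27 + I*sqrt(11) + 25) = 1/(52 + I*sqrt(11))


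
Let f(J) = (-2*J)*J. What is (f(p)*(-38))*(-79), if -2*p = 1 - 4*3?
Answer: -181621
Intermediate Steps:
p = 11/2 (p = -(1 - 4*3)/2 = -(1 - 12)/2 = -1/2*(-11) = 11/2 ≈ 5.5000)
f(J) = -2*J**2
(f(p)*(-38))*(-79) = (-2*(11/2)**2*(-38))*(-79) = (-2*121/4*(-38))*(-79) = -121/2*(-38)*(-79) = 2299*(-79) = -181621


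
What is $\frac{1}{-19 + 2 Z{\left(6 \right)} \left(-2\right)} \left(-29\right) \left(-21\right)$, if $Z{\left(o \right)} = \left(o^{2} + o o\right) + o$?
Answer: $- \frac{609}{331} \approx -1.8399$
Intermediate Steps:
$Z{\left(o \right)} = o + 2 o^{2}$ ($Z{\left(o \right)} = \left(o^{2} + o^{2}\right) + o = 2 o^{2} + o = o + 2 o^{2}$)
$\frac{1}{-19 + 2 Z{\left(6 \right)} \left(-2\right)} \left(-29\right) \left(-21\right) = \frac{1}{-19 + 2 \cdot 6 \left(1 + 2 \cdot 6\right) \left(-2\right)} \left(-29\right) \left(-21\right) = \frac{1}{-19 + 2 \cdot 6 \left(1 + 12\right) \left(-2\right)} \left(-29\right) \left(-21\right) = \frac{1}{-19 + 2 \cdot 6 \cdot 13 \left(-2\right)} \left(-29\right) \left(-21\right) = \frac{1}{-19 + 2 \cdot 78 \left(-2\right)} \left(-29\right) \left(-21\right) = \frac{1}{-19 + 156 \left(-2\right)} \left(-29\right) \left(-21\right) = \frac{1}{-19 - 312} \left(-29\right) \left(-21\right) = \frac{1}{-331} \left(-29\right) \left(-21\right) = \left(- \frac{1}{331}\right) \left(-29\right) \left(-21\right) = \frac{29}{331} \left(-21\right) = - \frac{609}{331}$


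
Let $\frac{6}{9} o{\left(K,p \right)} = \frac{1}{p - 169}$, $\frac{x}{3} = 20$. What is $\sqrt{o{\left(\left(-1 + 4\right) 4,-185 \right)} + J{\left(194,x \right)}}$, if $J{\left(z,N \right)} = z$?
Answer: $\frac{3 \sqrt{300133}}{118} \approx 13.928$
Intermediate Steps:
$x = 60$ ($x = 3 \cdot 20 = 60$)
$o{\left(K,p \right)} = \frac{3}{2 \left(-169 + p\right)}$ ($o{\left(K,p \right)} = \frac{3}{2 \left(p - 169\right)} = \frac{3}{2 \left(-169 + p\right)}$)
$\sqrt{o{\left(\left(-1 + 4\right) 4,-185 \right)} + J{\left(194,x \right)}} = \sqrt{\frac{3}{2 \left(-169 - 185\right)} + 194} = \sqrt{\frac{3}{2 \left(-354\right)} + 194} = \sqrt{\frac{3}{2} \left(- \frac{1}{354}\right) + 194} = \sqrt{- \frac{1}{236} + 194} = \sqrt{\frac{45783}{236}} = \frac{3 \sqrt{300133}}{118}$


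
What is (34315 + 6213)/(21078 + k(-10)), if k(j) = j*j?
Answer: 20264/10589 ≈ 1.9137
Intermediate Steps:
k(j) = j²
(34315 + 6213)/(21078 + k(-10)) = (34315 + 6213)/(21078 + (-10)²) = 40528/(21078 + 100) = 40528/21178 = 40528*(1/21178) = 20264/10589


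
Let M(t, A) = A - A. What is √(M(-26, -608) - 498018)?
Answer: I*√498018 ≈ 705.7*I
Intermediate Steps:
M(t, A) = 0
√(M(-26, -608) - 498018) = √(0 - 498018) = √(-498018) = I*√498018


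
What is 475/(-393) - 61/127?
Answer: -84298/49911 ≈ -1.6890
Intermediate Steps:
475/(-393) - 61/127 = 475*(-1/393) - 61*1/127 = -475/393 - 61/127 = -84298/49911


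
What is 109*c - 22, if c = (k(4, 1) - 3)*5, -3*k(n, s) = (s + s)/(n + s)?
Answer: -5189/3 ≈ -1729.7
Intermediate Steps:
k(n, s) = -2*s/(3*(n + s)) (k(n, s) = -(s + s)/(3*(n + s)) = -2*s/(3*(n + s)))
c = -47/3 (c = (-2*1/(3*4 + 3*1) - 3)*5 = (-2*1/(12 + 3) - 3)*5 = (-2*1/15 - 3)*5 = (-2*1*1/15 - 3)*5 = (-2/15 - 3)*5 = -47/15*5 = -47/3 ≈ -15.667)
109*c - 22 = 109*(-47/3) - 22 = -5123/3 - 22 = -5189/3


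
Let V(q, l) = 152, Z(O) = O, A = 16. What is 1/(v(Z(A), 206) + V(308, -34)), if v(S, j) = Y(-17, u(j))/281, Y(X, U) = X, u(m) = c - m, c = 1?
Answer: 281/42695 ≈ 0.0065816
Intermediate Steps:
u(m) = 1 - m
v(S, j) = -17/281
1/(v(Z(A), 206) + V(308, -34)) = 1/(-17/281 + 152) = 1/(42695/281) = 281/42695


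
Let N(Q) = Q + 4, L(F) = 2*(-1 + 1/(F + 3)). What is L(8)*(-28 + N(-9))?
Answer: 60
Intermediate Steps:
L(F) = -2 + 2/(3 + F) (L(F) = 2*(-1 + 1/(3 + F)) = -2 + 2/(3 + F))
N(Q) = 4 + Q
L(8)*(-28 + N(-9)) = (2*(-2 - 1*8)/(3 + 8))*(-28 + (4 - 9)) = (2*(-2 - 8)/11)*(-28 - 5) = (2*(1/11)*(-10))*(-33) = -20/11*(-33) = 60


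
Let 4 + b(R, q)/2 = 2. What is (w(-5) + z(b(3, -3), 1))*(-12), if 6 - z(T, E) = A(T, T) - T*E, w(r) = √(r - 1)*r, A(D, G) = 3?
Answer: 12 + 60*I*√6 ≈ 12.0 + 146.97*I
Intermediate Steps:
b(R, q) = -4 (b(R, q) = -8 + 2*2 = -8 + 4 = -4)
w(r) = r*√(-1 + r) (w(r) = √(-1 + r)*r = r*√(-1 + r))
z(T, E) = 3 + E*T (z(T, E) = 6 - (3 - T*E) = 6 - (3 - E*T) = 6 + (-3 + E*T) = 3 + E*T)
(w(-5) + z(b(3, -3), 1))*(-12) = (-5*√(-1 - 5) + (3 + 1*(-4)))*(-12) = (-5*I*√6 + (3 - 4))*(-12) = (-5*I*√6 - 1)*(-12) = (-1 - 5*I*√6)*(-12) = 12 + 60*I*√6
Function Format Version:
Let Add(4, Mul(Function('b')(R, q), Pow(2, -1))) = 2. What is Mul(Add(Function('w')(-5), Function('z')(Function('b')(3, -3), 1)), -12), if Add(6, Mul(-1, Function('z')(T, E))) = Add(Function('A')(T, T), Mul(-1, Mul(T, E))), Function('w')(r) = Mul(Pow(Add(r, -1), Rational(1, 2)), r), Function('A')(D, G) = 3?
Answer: Add(12, Mul(60, I, Pow(6, Rational(1, 2)))) ≈ Add(12.000, Mul(146.97, I))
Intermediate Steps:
Function('b')(R, q) = -4 (Function('b')(R, q) = Add(-8, Mul(2, 2)) = Add(-8, 4) = -4)
Function('w')(r) = Mul(r, Pow(Add(-1, r), Rational(1, 2))) (Function('w')(r) = Mul(Pow(Add(-1, r), Rational(1, 2)), r) = Mul(r, Pow(Add(-1, r), Rational(1, 2))))
Function('z')(T, E) = Add(3, Mul(E, T)) (Function('z')(T, E) = Add(6, Mul(-1, Add(3, Mul(-1, Mul(T, E))))) = Add(6, Mul(-1, Add(3, Mul(-1, Mul(E, T))))) = Add(6, Mul(-1, Add(3, Mul(-1, E, T)))) = Add(6, Add(-3, Mul(E, T))) = Add(3, Mul(E, T)))
Mul(Add(Function('w')(-5), Function('z')(Function('b')(3, -3), 1)), -12) = Mul(Add(Mul(-5, Pow(Add(-1, -5), Rational(1, 2))), Add(3, Mul(1, -4))), -12) = Mul(Add(Mul(-5, Pow(-6, Rational(1, 2))), Add(3, -4)), -12) = Mul(Add(Mul(-5, Mul(I, Pow(6, Rational(1, 2)))), -1), -12) = Mul(Add(Mul(-5, I, Pow(6, Rational(1, 2))), -1), -12) = Mul(Add(-1, Mul(-5, I, Pow(6, Rational(1, 2)))), -12) = Add(12, Mul(60, I, Pow(6, Rational(1, 2))))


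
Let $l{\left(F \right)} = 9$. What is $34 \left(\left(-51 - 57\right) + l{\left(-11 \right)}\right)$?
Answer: $-3366$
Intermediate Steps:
$34 \left(\left(-51 - 57\right) + l{\left(-11 \right)}\right) = 34 \left(\left(-51 - 57\right) + 9\right) = 34 \left(-108 + 9\right) = 34 \left(-99\right) = -3366$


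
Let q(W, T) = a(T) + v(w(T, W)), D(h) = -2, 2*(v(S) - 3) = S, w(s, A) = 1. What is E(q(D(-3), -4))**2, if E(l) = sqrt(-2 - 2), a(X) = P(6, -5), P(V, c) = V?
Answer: -4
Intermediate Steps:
a(X) = 6
v(S) = 3 + S/2
q(W, T) = 19/2 (q(W, T) = 6 + (3 + (1/2)*1) = 6 + (3 + 1/2) = 6 + 7/2 = 19/2)
E(l) = 2*I (E(l) = sqrt(-4) = 2*I)
E(q(D(-3), -4))**2 = (2*I)**2 = -4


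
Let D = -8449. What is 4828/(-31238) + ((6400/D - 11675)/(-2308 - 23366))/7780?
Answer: -271493956786993/1757277748498888 ≈ -0.15450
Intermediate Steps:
4828/(-31238) + ((6400/D - 11675)/(-2308 - 23366))/7780 = 4828/(-31238) + ((6400/(-8449) - 11675)/(-2308 - 23366))/7780 = 4828*(-1/31238) + ((6400*(-1/8449) - 11675)/(-25674))*(1/7780) = -2414/15619 + ((-6400/8449 - 11675)*(-1/25674))*(1/7780) = -2414/15619 - 98648475/8449*(-1/25674)*(1/7780) = -2414/15619 + (32882825/72306542)*(1/7780) = -2414/15619 + 6576565/112508979352 = -271493956786993/1757277748498888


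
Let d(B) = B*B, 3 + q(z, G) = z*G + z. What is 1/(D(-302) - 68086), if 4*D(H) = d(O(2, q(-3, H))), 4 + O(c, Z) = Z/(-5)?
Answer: -1/59622 ≈ -1.6772e-5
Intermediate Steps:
q(z, G) = -3 + z + G*z (q(z, G) = -3 + (z*G + z) = -3 + (G*z + z) = -3 + (z + G*z) = -3 + z + G*z)
O(c, Z) = -4 - Z/5 (O(c, Z) = -4 + Z/(-5) = -4 + Z*(-1/5) = -4 - Z/5)
d(B) = B**2
D(H) = (-14/5 + 3*H/5)**2/4 (D(H) = (-4 - (-3 - 3 + H*(-3))/5)**2/4 = (-4 - (-3 - 3 - 3*H)/5)**2/4 = (-4 - (-6 - 3*H)/5)**2/4 = (-4 + (6/5 + 3*H/5))**2/4 = (-14/5 + 3*H/5)**2/4)
1/(D(-302) - 68086) = 1/((14 - 3*(-302))**2/100 - 68086) = 1/((14 + 906)**2/100 - 68086) = 1/((1/100)*920**2 - 68086) = 1/((1/100)*846400 - 68086) = 1/(8464 - 68086) = 1/(-59622) = -1/59622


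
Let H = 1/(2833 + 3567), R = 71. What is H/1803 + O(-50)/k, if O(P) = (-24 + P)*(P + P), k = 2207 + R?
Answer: 42695041139/13143148800 ≈ 3.2485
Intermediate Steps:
H = 1/6400 ≈ 0.00015625
k = 2278 (k = 2207 + 71 = 2278)
O(P) = 2*P*(-24 + P) (O(P) = (-24 + P)*(2*P) = 2*P*(-24 + P))
H/1803 + O(-50)/k = (1/6400)/1803 + (2*(-50)*(-24 - 50))/2278 = (1/6400)*(1/1803) + (2*(-50)*(-74))*(1/2278) = 1/11539200 + 7400*(1/2278) = 1/11539200 + 3700/1139 = 42695041139/13143148800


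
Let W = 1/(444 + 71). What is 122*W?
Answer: 122/515 ≈ 0.23689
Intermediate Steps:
W = 1/515 ≈ 0.0019417
122*W = 122*(1/515) = 122/515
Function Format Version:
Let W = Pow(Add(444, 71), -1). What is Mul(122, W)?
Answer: Rational(122, 515) ≈ 0.23689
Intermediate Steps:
W = Rational(1, 515) (W = Pow(515, -1) = Rational(1, 515) ≈ 0.0019417)
Mul(122, W) = Mul(122, Rational(1, 515)) = Rational(122, 515)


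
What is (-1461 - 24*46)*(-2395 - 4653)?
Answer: 18078120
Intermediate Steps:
(-1461 - 24*46)*(-2395 - 4653) = (-1461 - 1104)*(-7048) = -2565*(-7048) = 18078120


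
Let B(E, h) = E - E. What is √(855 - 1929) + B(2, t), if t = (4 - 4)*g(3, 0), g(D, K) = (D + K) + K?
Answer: I*√1074 ≈ 32.772*I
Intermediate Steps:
g(D, K) = D + 2*K
t = 0 (t = (4 - 4)*(3 + 2*0) = 0*(3 + 0) = 0*3 = 0)
B(E, h) = 0
√(855 - 1929) + B(2, t) = √(855 - 1929) + 0 = √(-1074) + 0 = I*√1074 + 0 = I*√1074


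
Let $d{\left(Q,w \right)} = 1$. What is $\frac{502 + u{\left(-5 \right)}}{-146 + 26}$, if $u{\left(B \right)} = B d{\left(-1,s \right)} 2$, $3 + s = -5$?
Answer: $- \frac{41}{10} \approx -4.1$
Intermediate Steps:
$s = -8$ ($s = -3 - 5 = -8$)
$u{\left(B \right)} = 2 B$ ($u{\left(B \right)} = B 1 \cdot 2 = B 2 = 2 B$)
$\frac{502 + u{\left(-5 \right)}}{-146 + 26} = \frac{502 + 2 \left(-5\right)}{-146 + 26} = \frac{502 - 10}{-120} = 492 \left(- \frac{1}{120}\right) = - \frac{41}{10}$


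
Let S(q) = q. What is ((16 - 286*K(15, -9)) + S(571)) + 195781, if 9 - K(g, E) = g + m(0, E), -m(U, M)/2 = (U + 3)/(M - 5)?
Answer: 1387446/7 ≈ 1.9821e+5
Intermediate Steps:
m(U, M) = -2*(3 + U)/(-5 + M) (m(U, M) = -2*(U + 3)/(M - 5) = -2*(3 + U)/(-5 + M))
K(g, E) = 9 - g + 6/(-5 + E) (K(g, E) = 9 - (g + 2*(-3 - 1*0)/(-5 + E)) = 9 - (g + 2*(-3 + 0)/(-5 + E)) = 9 - (g + 2*(-3)/(-5 + E)) = 9 - (g - 6/(-5 + E)) = 9 + (-g + 6/(-5 + E)) = 9 - g + 6/(-5 + E))
((16 - 286*K(15, -9)) + S(571)) + 195781 = ((16 - 286*(6 + (-5 - 9)*(9 - 1*15))/(-5 - 9)) + 571) + 195781 = ((16 - 286*(6 - 14*(9 - 15))/(-14)) + 571) + 195781 = ((16 - (-143)*(6 - 14*(-6))/7) + 571) + 195781 = ((16 - (-143)*(6 + 84)/7) + 571) + 195781 = ((16 - (-143)*90/7) + 571) + 195781 = ((16 - 286*(-45/7)) + 571) + 195781 = ((16 + 12870/7) + 571) + 195781 = (12982/7 + 571) + 195781 = 16979/7 + 195781 = 1387446/7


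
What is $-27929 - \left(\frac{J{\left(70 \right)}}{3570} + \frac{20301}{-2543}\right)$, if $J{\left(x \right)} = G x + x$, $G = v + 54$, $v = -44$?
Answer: $- \frac{3621188419}{129693} \approx -27921.0$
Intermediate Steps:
$G = 10$ ($G = -44 + 54 = 10$)
$J{\left(x \right)} = 11 x$ ($J{\left(x \right)} = 10 x + x = 11 x$)
$-27929 - \left(\frac{J{\left(70 \right)}}{3570} + \frac{20301}{-2543}\right) = -27929 - \left(\frac{11 \cdot 70}{3570} + \frac{20301}{-2543}\right) = -27929 - \left(770 \cdot \frac{1}{3570} + 20301 \left(- \frac{1}{2543}\right)\right) = -27929 - \left(\frac{11}{51} - \frac{20301}{2543}\right) = -27929 - - \frac{1007378}{129693} = -27929 + \frac{1007378}{129693} = - \frac{3621188419}{129693}$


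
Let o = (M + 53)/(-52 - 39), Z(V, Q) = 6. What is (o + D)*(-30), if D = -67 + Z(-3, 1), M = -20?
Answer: 167520/91 ≈ 1840.9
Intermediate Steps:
o = -33/91 (o = (-20 + 53)/(-52 - 39) = 33/(-91) = 33*(-1/91) = -33/91 ≈ -0.36264)
D = -61 (D = -67 + 6 = -61)
(o + D)*(-30) = (-33/91 - 61)*(-30) = -5584/91*(-30) = 167520/91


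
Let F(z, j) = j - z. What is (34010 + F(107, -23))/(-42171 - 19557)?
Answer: -4235/7716 ≈ -0.54886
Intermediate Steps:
(34010 + F(107, -23))/(-42171 - 19557) = (34010 + (-23 - 1*107))/(-42171 - 19557) = (34010 + (-23 - 107))/(-61728) = (34010 - 130)*(-1/61728) = 33880*(-1/61728) = -4235/7716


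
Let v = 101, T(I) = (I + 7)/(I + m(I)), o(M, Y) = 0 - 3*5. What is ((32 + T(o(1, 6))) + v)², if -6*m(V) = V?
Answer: 11162281/625 ≈ 17860.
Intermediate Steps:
o(M, Y) = -15 (o(M, Y) = 0 - 15 = -15)
m(V) = -V/6
T(I) = 6*(7 + I)/(5*I) (T(I) = (I + 7)/(I - I/6) = (7 + I)/((5*I/6)) = (7 + I)*(6/(5*I)) = 6*(7 + I)/(5*I))
((32 + T(o(1, 6))) + v)² = ((32 + (6/5)*(7 - 15)/(-15)) + 101)² = ((32 + (6/5)*(-1/15)*(-8)) + 101)² = ((32 + 16/25) + 101)² = (816/25 + 101)² = (3341/25)² = 11162281/625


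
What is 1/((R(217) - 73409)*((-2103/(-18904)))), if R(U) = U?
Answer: -2363/19240347 ≈ -0.00012281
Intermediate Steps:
1/((R(217) - 73409)*((-2103/(-18904)))) = 1/((217 - 73409)*((-2103/(-18904)))) = 1/((-73192)*((-2103*(-1/18904)))) = -1/(73192*2103/18904) = -1/73192*18904/2103 = -2363/19240347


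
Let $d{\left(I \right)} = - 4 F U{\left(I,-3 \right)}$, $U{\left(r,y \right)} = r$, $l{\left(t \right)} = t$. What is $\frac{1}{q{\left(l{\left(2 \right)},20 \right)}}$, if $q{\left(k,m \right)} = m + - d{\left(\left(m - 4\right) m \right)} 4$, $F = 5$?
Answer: $\frac{1}{25620} \approx 3.9032 \cdot 10^{-5}$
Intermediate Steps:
$d{\left(I \right)} = - 20 I$ ($d{\left(I \right)} = \left(-4\right) 5 I = - 20 I$)
$q{\left(k,m \right)} = m + 80 m \left(-4 + m\right)$ ($q{\left(k,m \right)} = m + - \left(-20\right) \left(m - 4\right) m 4 = m + - \left(-20\right) \left(-4 + m\right) m 4 = m + - \left(-20\right) m \left(-4 + m\right) 4 = m + 20 m \left(-4 + m\right) 4 = m + 80 m \left(-4 + m\right)$)
$\frac{1}{q{\left(l{\left(2 \right)},20 \right)}} = \frac{1}{20 \left(-319 + 80 \cdot 20\right)} = \frac{1}{20 \left(-319 + 1600\right)} = \frac{1}{20 \cdot 1281} = \frac{1}{25620}$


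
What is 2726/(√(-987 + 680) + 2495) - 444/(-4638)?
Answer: 2859066789/2406090818 - 1363*I*√307/3112666 ≈ 1.1883 - 0.0076724*I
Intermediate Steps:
2726/(√(-987 + 680) + 2495) - 444/(-4638) = 2726/(√(-307) + 2495) - 444*(-1/4638) = 2726/(I*√307 + 2495) + 74/773 = 2726/(2495 + I*√307) + 74/773 = 74/773 + 2726/(2495 + I*√307)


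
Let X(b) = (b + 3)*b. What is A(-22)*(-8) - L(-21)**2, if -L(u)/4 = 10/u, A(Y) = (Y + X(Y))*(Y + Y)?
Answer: 61470272/441 ≈ 1.3939e+5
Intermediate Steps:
X(b) = b*(3 + b) (X(b) = (3 + b)*b = b*(3 + b))
A(Y) = 2*Y*(Y + Y*(3 + Y)) (A(Y) = (Y + Y*(3 + Y))*(Y + Y) = (Y + Y*(3 + Y))*(2*Y) = 2*Y*(Y + Y*(3 + Y)))
L(u) = -40/u
A(-22)*(-8) - L(-21)**2 = (2*(-22)**2*(4 - 22))*(-8) - (-40/(-21))**2 = (2*484*(-18))*(-8) - (-40*(-1/21))**2 = -17424*(-8) - (40/21)**2 = 139392 - 1*1600/441 = 139392 - 1600/441 = 61470272/441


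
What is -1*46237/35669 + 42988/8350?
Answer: 573630011/148918075 ≈ 3.8520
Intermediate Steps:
-1*46237/35669 + 42988/8350 = -46237*1/35669 + 42988*(1/8350) = -46237/35669 + 21494/4175 = 573630011/148918075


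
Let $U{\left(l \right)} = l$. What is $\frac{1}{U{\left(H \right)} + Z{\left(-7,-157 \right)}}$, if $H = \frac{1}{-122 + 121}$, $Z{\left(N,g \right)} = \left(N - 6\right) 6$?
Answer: $- \frac{1}{79} \approx -0.012658$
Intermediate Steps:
$Z{\left(N,g \right)} = -36 + 6 N$ ($Z{\left(N,g \right)} = \left(-6 + N\right) 6 = -36 + 6 N$)
$H = -1$ ($H = \frac{1}{-1} = -1$)
$\frac{1}{U{\left(H \right)} + Z{\left(-7,-157 \right)}} = \frac{1}{-1 + \left(-36 + 6 \left(-7\right)\right)} = \frac{1}{-1 - 78} = \frac{1}{-79} = - \frac{1}{79}$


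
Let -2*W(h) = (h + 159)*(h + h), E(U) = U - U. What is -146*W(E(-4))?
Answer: 0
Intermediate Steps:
E(U) = 0
W(h) = -h*(159 + h) (W(h) = -(h + 159)*(h + h)/2 = -(159 + h)*2*h/2 = -h*(159 + h))
-146*W(E(-4)) = -(-146)*0*(159 + 0) = -(-146)*0*159 = -146*0 = 0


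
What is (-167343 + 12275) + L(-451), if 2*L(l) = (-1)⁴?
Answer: -310135/2 ≈ -1.5507e+5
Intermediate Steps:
L(l) = ½ (L(l) = (½)*(-1)⁴ = (½)*1 = ½)
(-167343 + 12275) + L(-451) = (-167343 + 12275) + ½ = -155068 + ½ = -310135/2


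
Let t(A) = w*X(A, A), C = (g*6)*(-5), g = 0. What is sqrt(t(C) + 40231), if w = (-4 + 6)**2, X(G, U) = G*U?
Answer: sqrt(40231) ≈ 200.58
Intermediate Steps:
w = 4 (w = 2**2 = 4)
C = 0 (C = (0*6)*(-5) = 0*(-5) = 0)
t(A) = 4*A**2 (t(A) = 4*(A*A) = 4*A**2)
sqrt(t(C) + 40231) = sqrt(4*0**2 + 40231) = sqrt(4*0 + 40231) = sqrt(0 + 40231) = sqrt(40231)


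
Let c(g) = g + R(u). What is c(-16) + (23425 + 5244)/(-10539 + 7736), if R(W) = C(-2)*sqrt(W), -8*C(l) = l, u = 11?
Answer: -73517/2803 + sqrt(11)/4 ≈ -25.399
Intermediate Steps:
C(l) = -l/8
R(W) = sqrt(W)/4 (R(W) = (-1/8*(-2))*sqrt(W) = sqrt(W)/4)
c(g) = g + sqrt(11)/4
c(-16) + (23425 + 5244)/(-10539 + 7736) = (-16 + sqrt(11)/4) + (23425 + 5244)/(-10539 + 7736) = (-16 + sqrt(11)/4) + 28669/(-2803) = (-16 + sqrt(11)/4) + 28669*(-1/2803) = (-16 + sqrt(11)/4) - 28669/2803 = -73517/2803 + sqrt(11)/4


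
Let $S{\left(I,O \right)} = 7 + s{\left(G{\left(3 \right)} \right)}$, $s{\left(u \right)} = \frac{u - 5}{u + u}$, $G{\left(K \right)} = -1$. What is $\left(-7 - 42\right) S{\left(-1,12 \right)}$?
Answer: $-490$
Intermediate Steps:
$s{\left(u \right)} = \frac{-5 + u}{2 u}$
$S{\left(I,O \right)} = 10$ ($S{\left(I,O \right)} = 7 + \frac{-5 - 1}{2 \left(-1\right)} = 7 + \frac{1}{2} \left(-1\right) \left(-6\right) = 7 + 3 = 10$)
$\left(-7 - 42\right) S{\left(-1,12 \right)} = \left(-7 - 42\right) 10 = \left(-49\right) 10 = -490$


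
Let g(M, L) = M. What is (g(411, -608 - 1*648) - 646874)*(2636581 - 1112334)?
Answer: -985369288361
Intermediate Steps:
(g(411, -608 - 1*648) - 646874)*(2636581 - 1112334) = (411 - 646874)*(2636581 - 1112334) = -646463*1524247 = -985369288361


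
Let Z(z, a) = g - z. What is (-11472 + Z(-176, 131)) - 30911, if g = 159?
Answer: -42048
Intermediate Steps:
Z(z, a) = 159 - z
(-11472 + Z(-176, 131)) - 30911 = (-11472 + (159 - 1*(-176))) - 30911 = (-11472 + (159 + 176)) - 30911 = (-11472 + 335) - 30911 = -11137 - 30911 = -42048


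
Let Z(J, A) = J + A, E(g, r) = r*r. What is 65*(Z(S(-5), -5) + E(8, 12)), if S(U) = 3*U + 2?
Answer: 8190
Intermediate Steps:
E(g, r) = r**2
S(U) = 2 + 3*U
Z(J, A) = A + J
65*(Z(S(-5), -5) + E(8, 12)) = 65*((-5 + (2 + 3*(-5))) + 12**2) = 65*((-5 + (2 - 15)) + 144) = 65*((-5 - 13) + 144) = 65*(-18 + 144) = 65*126 = 8190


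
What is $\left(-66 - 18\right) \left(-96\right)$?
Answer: $8064$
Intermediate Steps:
$\left(-66 - 18\right) \left(-96\right) = \left(-84\right) \left(-96\right) = 8064$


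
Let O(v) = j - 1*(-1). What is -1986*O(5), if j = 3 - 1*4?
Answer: 0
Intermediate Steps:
j = -1 (j = 3 - 4 = -1)
O(v) = 0 (O(v) = -1 - 1*(-1) = -1 + 1 = 0)
-1986*O(5) = -1986*0 = 0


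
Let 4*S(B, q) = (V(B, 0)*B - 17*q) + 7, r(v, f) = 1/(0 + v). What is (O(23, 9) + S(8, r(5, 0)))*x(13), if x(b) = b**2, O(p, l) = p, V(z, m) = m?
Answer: 40391/10 ≈ 4039.1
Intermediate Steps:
r(v, f) = 1/v
S(B, q) = 7/4 - 17*q/4 (S(B, q) = ((0*B - 17*q) + 7)/4 = ((0 - 17*q) + 7)/4 = (-17*q + 7)/4 = (7 - 17*q)/4 = 7/4 - 17*q/4)
(O(23, 9) + S(8, r(5, 0)))*x(13) = (23 + (7/4 - 17/4/5))*13**2 = (23 + (7/4 - 17/4*1/5))*169 = (23 + (7/4 - 17/20))*169 = (23 + 9/10)*169 = (239/10)*169 = 40391/10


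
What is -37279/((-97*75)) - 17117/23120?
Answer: 147472861/33639600 ≈ 4.3839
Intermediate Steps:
-37279/((-97*75)) - 17117/23120 = -37279/(-7275) - 17117*1/23120 = -37279*(-1/7275) - 17117/23120 = 37279/7275 - 17117/23120 = 147472861/33639600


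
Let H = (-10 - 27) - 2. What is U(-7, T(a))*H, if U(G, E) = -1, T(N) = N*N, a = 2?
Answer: 39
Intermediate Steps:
T(N) = N²
H = -39 (H = -37 - 2 = -39)
U(-7, T(a))*H = -1*(-39) = 39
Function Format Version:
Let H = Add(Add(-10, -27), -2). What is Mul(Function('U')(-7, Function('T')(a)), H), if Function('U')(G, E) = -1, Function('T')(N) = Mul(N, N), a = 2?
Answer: 39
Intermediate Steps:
Function('T')(N) = Pow(N, 2)
H = -39 (H = Add(-37, -2) = -39)
Mul(Function('U')(-7, Function('T')(a)), H) = Mul(-1, -39) = 39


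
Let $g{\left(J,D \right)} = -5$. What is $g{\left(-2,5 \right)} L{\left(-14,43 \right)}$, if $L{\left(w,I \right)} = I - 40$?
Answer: $-15$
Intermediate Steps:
$L{\left(w,I \right)} = -40 + I$
$g{\left(-2,5 \right)} L{\left(-14,43 \right)} = - 5 \left(-40 + 43\right) = \left(-5\right) 3 = -15$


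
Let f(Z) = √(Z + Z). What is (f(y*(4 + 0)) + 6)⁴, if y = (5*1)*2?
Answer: 24976 + 11136*√5 ≈ 49877.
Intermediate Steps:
y = 10 (y = 5*2 = 10)
f(Z) = √2*√Z (f(Z) = √(2*Z) = √2*√Z)
(f(y*(4 + 0)) + 6)⁴ = (√2*√(10*(4 + 0)) + 6)⁴ = (√2*√(10*4) + 6)⁴ = (√2*√40 + 6)⁴ = (√2*(2*√10) + 6)⁴ = (4*√5 + 6)⁴ = (6 + 4*√5)⁴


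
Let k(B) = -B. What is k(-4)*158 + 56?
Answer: 688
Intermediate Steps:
k(-4)*158 + 56 = -1*(-4)*158 + 56 = 4*158 + 56 = 632 + 56 = 688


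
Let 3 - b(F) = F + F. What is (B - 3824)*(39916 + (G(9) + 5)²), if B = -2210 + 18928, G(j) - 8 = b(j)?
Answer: 514728480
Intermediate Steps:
b(F) = 3 - 2*F (b(F) = 3 - (F + F) = 3 - 2*F)
G(j) = 11 - 2*j (G(j) = 8 + (3 - 2*j) = 11 - 2*j)
B = 16718
(B - 3824)*(39916 + (G(9) + 5)²) = (16718 - 3824)*(39916 + ((11 - 2*9) + 5)²) = 12894*(39916 + ((11 - 18) + 5)²) = 12894*(39916 + (-7 + 5)²) = 12894*(39916 + (-2)²) = 12894*(39916 + 4) = 12894*39920 = 514728480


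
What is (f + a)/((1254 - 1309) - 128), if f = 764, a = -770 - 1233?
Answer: 413/61 ≈ 6.7705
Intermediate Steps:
a = -2003
(f + a)/((1254 - 1309) - 128) = (764 - 2003)/((1254 - 1309) - 128) = -1239/(-55 - 128) = -1239/(-183) = -1239*(-1/183) = 413/61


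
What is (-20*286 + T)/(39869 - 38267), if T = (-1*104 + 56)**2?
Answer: -1708/801 ≈ -2.1323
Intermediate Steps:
T = 2304 (T = (-104 + 56)**2 = (-48)**2 = 2304)
(-20*286 + T)/(39869 - 38267) = (-20*286 + 2304)/(39869 - 38267) = (-5720 + 2304)/1602 = -3416*1/1602 = -1708/801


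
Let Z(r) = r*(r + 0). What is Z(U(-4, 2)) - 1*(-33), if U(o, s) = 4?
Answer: 49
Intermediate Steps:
Z(r) = r**2 (Z(r) = r*r = r**2)
Z(U(-4, 2)) - 1*(-33) = 4**2 - 1*(-33) = 16 + 33 = 49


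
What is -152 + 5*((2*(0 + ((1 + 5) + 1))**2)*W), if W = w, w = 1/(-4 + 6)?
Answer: 93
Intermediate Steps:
w = 1/2 ≈ 0.50000
W = 1/2 ≈ 0.50000
-152 + 5*((2*(0 + ((1 + 5) + 1))**2)*W) = -152 + 5*((2*(0 + ((1 + 5) + 1))**2)*(1/2)) = -152 + 5*((2*(0 + (6 + 1))**2)*(1/2)) = -152 + 5*((2*(0 + 7)**2)*(1/2)) = -152 + 5*((2*7**2)*(1/2)) = -152 + 5*((2*49)*(1/2)) = -152 + 5*(98*(1/2)) = -152 + 5*49 = -152 + 245 = 93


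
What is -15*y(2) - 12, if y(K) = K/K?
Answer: -27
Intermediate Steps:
y(K) = 1
-15*y(2) - 12 = -15*1 - 12 = -15 - 12 = -27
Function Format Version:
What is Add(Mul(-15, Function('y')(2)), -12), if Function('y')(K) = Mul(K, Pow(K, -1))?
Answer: -27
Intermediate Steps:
Function('y')(K) = 1
Add(Mul(-15, Function('y')(2)), -12) = Add(Mul(-15, 1), -12) = Add(-15, -12) = -27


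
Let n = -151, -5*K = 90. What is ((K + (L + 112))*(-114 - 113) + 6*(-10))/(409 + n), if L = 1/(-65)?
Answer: -1390643/16770 ≈ -82.924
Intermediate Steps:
K = -18 (K = -1/5*90 = -18)
L = -1/65 ≈ -0.015385
((K + (L + 112))*(-114 - 113) + 6*(-10))/(409 + n) = ((-18 + (-1/65 + 112))*(-114 - 113) + 6*(-10))/(409 - 151) = ((-18 + 7279/65)*(-227) - 60)/258 = ((6109/65)*(-227) - 60)*(1/258) = (-1386743/65 - 60)*(1/258) = -1390643/65*1/258 = -1390643/16770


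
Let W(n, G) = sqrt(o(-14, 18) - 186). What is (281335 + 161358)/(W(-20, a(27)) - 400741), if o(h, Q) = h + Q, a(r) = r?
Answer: -177405235513/160593349263 - 442693*I*sqrt(182)/160593349263 ≈ -1.1047 - 3.7189e-5*I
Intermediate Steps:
o(h, Q) = Q + h
W(n, G) = I*sqrt(182) (W(n, G) = sqrt((18 - 14) - 186) = sqrt(4 - 186) = sqrt(-182) = I*sqrt(182))
(281335 + 161358)/(W(-20, a(27)) - 400741) = (281335 + 161358)/(I*sqrt(182) - 400741) = 442693/(-400741 + I*sqrt(182))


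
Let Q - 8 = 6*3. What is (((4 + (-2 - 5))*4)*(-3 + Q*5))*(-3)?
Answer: 4572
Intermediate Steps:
Q = 26 (Q = 8 + 6*3 = 8 + 18 = 26)
(((4 + (-2 - 5))*4)*(-3 + Q*5))*(-3) = (((4 + (-2 - 5))*4)*(-3 + 26*5))*(-3) = (((4 - 7)*4)*(-3 + 130))*(-3) = (-3*4*127)*(-3) = -12*127*(-3) = -1524*(-3) = 4572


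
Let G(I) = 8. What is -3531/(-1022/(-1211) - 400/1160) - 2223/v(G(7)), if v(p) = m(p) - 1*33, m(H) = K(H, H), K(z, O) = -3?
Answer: -17560405/2504 ≈ -7012.9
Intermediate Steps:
m(H) = -3
v(p) = -36 (v(p) = -3 - 1*33 = -3 - 33 = -36)
-3531/(-1022/(-1211) - 400/1160) - 2223/v(G(7)) = -3531/(-1022/(-1211) - 400/1160) - 2223/(-36) = -3531/(-1022*(-1/1211) - 400*1/1160) - 2223*(-1/36) = -3531/(146/173 - 10/29) + 247/4 = -3531/2504/5017 + 247/4 = -3531*5017/2504 + 247/4 = -17715027/2504 + 247/4 = -17560405/2504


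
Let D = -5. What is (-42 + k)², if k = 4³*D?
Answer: 131044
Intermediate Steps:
k = -320 (k = 4³*(-5) = 64*(-5) = -320)
(-42 + k)² = (-42 - 320)² = (-362)² = 131044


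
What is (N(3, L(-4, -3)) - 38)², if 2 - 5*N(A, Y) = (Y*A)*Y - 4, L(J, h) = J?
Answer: 53824/25 ≈ 2153.0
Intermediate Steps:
N(A, Y) = 6/5 - A*Y²/5 (N(A, Y) = ⅖ - ((Y*A)*Y - 4)/5 = ⅖ - ((A*Y)*Y - 4)/5 = ⅖ - (A*Y² - 4)/5 = ⅖ - (-4 + A*Y²)/5 = ⅖ + (⅘ - A*Y²/5) = 6/5 - A*Y²/5)
(N(3, L(-4, -3)) - 38)² = ((6/5 - ⅕*3*(-4)²) - 38)² = ((6/5 - ⅕*3*16) - 38)² = ((6/5 - 48/5) - 38)² = (-42/5 - 38)² = (-232/5)² = 53824/25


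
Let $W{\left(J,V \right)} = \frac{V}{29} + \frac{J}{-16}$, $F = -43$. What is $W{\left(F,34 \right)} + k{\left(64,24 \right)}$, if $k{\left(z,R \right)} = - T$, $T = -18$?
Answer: $\frac{10143}{464} \approx 21.86$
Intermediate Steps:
$k{\left(z,R \right)} = 18$ ($k{\left(z,R \right)} = \left(-1\right) \left(-18\right) = 18$)
$W{\left(J,V \right)} = - \frac{J}{16} + \frac{V}{29}$ ($W{\left(J,V \right)} = V \frac{1}{29} + J \left(- \frac{1}{16}\right) = \frac{V}{29} - \frac{J}{16} = - \frac{J}{16} + \frac{V}{29}$)
$W{\left(F,34 \right)} + k{\left(64,24 \right)} = \left(\left(- \frac{1}{16}\right) \left(-43\right) + \frac{1}{29} \cdot 34\right) + 18 = \left(\frac{43}{16} + \frac{34}{29}\right) + 18 = \frac{1791}{464} + 18 = \frac{10143}{464}$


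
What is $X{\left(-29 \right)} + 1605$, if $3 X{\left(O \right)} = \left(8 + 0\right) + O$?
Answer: $1598$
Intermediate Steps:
$X{\left(O \right)} = \frac{8}{3} + \frac{O}{3}$ ($X{\left(O \right)} = \frac{\left(8 + 0\right) + O}{3} = \frac{8 + O}{3} = \frac{8}{3} + \frac{O}{3}$)
$X{\left(-29 \right)} + 1605 = \left(\frac{8}{3} + \frac{1}{3} \left(-29\right)\right) + 1605 = \left(\frac{8}{3} - \frac{29}{3}\right) + 1605 = -7 + 1605 = 1598$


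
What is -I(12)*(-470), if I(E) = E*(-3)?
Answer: -16920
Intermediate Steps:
I(E) = -3*E
-I(12)*(-470) = -(-3*12)*(-470) = -(-36)*(-470) = -1*16920 = -16920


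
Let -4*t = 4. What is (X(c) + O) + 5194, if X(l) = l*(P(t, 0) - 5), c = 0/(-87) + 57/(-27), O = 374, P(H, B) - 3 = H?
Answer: 16723/3 ≈ 5574.3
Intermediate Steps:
t = -1 (t = -¼*4 = -1)
P(H, B) = 3 + H
c = -19/9 (c = 0*(-1/87) + 57*(-1/27) = 0 - 19/9 = -19/9 ≈ -2.1111)
X(l) = -3*l (X(l) = l*((3 - 1) - 5) = l*(2 - 5) = l*(-3) = -3*l)
(X(c) + O) + 5194 = (-3*(-19/9) + 374) + 5194 = (19/3 + 374) + 5194 = 1141/3 + 5194 = 16723/3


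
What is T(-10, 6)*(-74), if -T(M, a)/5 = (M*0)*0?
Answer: 0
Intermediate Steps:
T(M, a) = 0 (T(M, a) = -5*M*0*0 = -0*0 = -5*0 = 0)
T(-10, 6)*(-74) = 0*(-74) = 0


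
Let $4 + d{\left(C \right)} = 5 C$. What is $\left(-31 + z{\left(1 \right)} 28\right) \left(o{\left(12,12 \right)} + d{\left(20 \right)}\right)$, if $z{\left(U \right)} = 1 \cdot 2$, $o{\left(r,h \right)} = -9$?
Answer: $2175$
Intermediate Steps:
$d{\left(C \right)} = -4 + 5 C$
$z{\left(U \right)} = 2$
$\left(-31 + z{\left(1 \right)} 28\right) \left(o{\left(12,12 \right)} + d{\left(20 \right)}\right) = \left(-31 + 2 \cdot 28\right) \left(-9 + \left(-4 + 5 \cdot 20\right)\right) = \left(-31 + 56\right) \left(-9 + \left(-4 + 100\right)\right) = 25 \left(-9 + 96\right) = 25 \cdot 87 = 2175$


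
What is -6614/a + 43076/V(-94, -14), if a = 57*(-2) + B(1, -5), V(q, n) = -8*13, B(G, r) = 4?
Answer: -506313/1430 ≈ -354.06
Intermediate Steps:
V(q, n) = -104
a = -110 (a = 57*(-2) + 4 = -114 + 4 = -110)
-6614/a + 43076/V(-94, -14) = -6614/(-110) + 43076/(-104) = -6614*(-1/110) + 43076*(-1/104) = 3307/55 - 10769/26 = -506313/1430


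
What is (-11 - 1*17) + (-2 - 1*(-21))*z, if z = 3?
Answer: 29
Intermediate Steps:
(-11 - 1*17) + (-2 - 1*(-21))*z = (-11 - 1*17) + (-2 - 1*(-21))*3 = (-11 - 17) + (-2 + 21)*3 = -28 + 19*3 = -28 + 57 = 29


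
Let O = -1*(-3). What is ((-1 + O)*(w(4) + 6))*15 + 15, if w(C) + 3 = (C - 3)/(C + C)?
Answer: 435/4 ≈ 108.75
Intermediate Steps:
w(C) = -3 + (-3 + C)/(2*C) (w(C) = -3 + (C - 3)/(C + C) = -3 + (-3 + C)/((2*C)) = -3 + (-3 + C)*(1/(2*C)) = -3 + (-3 + C)/(2*C))
O = 3
((-1 + O)*(w(4) + 6))*15 + 15 = ((-1 + 3)*((½)*(-3 - 5*4)/4 + 6))*15 + 15 = (2*((½)*(¼)*(-3 - 20) + 6))*15 + 15 = (2*((½)*(¼)*(-23) + 6))*15 + 15 = (2*(-23/8 + 6))*15 + 15 = (2*(25/8))*15 + 15 = (25/4)*15 + 15 = 375/4 + 15 = 435/4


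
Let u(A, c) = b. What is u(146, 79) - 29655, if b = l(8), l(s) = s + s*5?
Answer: -29607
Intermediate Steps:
l(s) = 6*s (l(s) = s + 5*s = 6*s)
b = 48 (b = 6*8 = 48)
u(A, c) = 48
u(146, 79) - 29655 = 48 - 29655 = -29607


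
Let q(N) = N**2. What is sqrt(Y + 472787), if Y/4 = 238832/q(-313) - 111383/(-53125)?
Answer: 3*sqrt(23240540367958895)/665125 ≈ 687.61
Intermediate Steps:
Y = 94400124508/5204603125 (Y = 4*(238832/((-313)**2) - 111383/(-53125)) = 4*(238832/97969 - 111383*(-1/53125)) = 4*(238832*(1/97969) + 111383/53125) = 4*(238832/97969 + 111383/53125) = 4*(23600031127/5204603125) = 94400124508/5204603125 ≈ 18.138)
sqrt(Y + 472787) = sqrt(94400124508/5204603125 + 472787) = sqrt(2460763097783883/5204603125) = 3*sqrt(23240540367958895)/665125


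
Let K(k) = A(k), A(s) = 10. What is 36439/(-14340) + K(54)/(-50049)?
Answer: -607959637/239234220 ≈ -2.5413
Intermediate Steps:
K(k) = 10
36439/(-14340) + K(54)/(-50049) = 36439/(-14340) + 10/(-50049) = 36439*(-1/14340) + 10*(-1/50049) = -36439/14340 - 10/50049 = -607959637/239234220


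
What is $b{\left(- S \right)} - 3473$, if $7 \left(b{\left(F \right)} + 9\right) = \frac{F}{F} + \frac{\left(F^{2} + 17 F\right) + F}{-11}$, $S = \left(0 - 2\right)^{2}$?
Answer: $- \frac{268047}{77} \approx -3481.1$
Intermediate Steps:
$S = 4$ ($S = \left(-2\right)^{2} = 4$)
$b{\left(F \right)} = - \frac{62}{7} - \frac{18 F}{77} - \frac{F^{2}}{77}$ ($b{\left(F \right)} = -9 + \frac{\frac{F}{F} + \frac{\left(F^{2} + 17 F\right) + F}{-11}}{7} = -9 + \frac{1 + \left(F^{2} + 18 F\right) \left(- \frac{1}{11}\right)}{7} = -9 + \frac{1 - \left(\frac{F^{2}}{11} + \frac{18 F}{11}\right)}{7} = -9 + \frac{1 - \frac{18 F}{11} - \frac{F^{2}}{11}}{7} = -9 - \left(- \frac{1}{7} + \frac{F^{2}}{77} + \frac{18 F}{77}\right) = - \frac{62}{7} - \frac{18 F}{77} - \frac{F^{2}}{77}$)
$b{\left(- S \right)} - 3473 = \left(- \frac{62}{7} - \frac{18 \left(\left(-1\right) 4\right)}{77} - \frac{\left(\left(-1\right) 4\right)^{2}}{77}\right) - 3473 = \left(- \frac{62}{7} - - \frac{72}{77} - \frac{\left(-4\right)^{2}}{77}\right) - 3473 = \left(- \frac{62}{7} + \frac{72}{77} - \frac{16}{77}\right) - 3473 = - \frac{626}{77} - 3473 = - \frac{268047}{77}$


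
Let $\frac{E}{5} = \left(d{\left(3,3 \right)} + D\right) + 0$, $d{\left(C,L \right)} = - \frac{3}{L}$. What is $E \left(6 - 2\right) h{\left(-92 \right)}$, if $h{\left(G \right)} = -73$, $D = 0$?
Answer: $1460$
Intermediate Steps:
$E = -5$ ($E = 5 \left(\left(- \frac{3}{3} + 0\right) + 0\right) = 5 \left(\left(\left(-3\right) \frac{1}{3} + 0\right) + 0\right) = 5 \left(\left(-1 + 0\right) + 0\right) = 5 \left(-1 + 0\right) = 5 \left(-1\right) = -5$)
$E \left(6 - 2\right) h{\left(-92 \right)} = - 5 \left(6 - 2\right) \left(-73\right) = \left(-5\right) 4 \left(-73\right) = \left(-20\right) \left(-73\right) = 1460$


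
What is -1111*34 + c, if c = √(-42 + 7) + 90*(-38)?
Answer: -41194 + I*√35 ≈ -41194.0 + 5.9161*I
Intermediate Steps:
c = -3420 + I*√35 (c = √(-35) - 3420 = I*√35 - 3420 = -3420 + I*√35 ≈ -3420.0 + 5.9161*I)
-1111*34 + c = -1111*34 + (-3420 + I*√35) = -37774 + (-3420 + I*√35) = -41194 + I*√35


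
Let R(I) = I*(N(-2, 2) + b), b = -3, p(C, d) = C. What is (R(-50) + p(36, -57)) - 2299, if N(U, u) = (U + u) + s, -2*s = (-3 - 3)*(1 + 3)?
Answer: -2713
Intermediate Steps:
s = 12 (s = -(-3 - 3)*(1 + 3)/2 = -(-3)*4 = -½*(-24) = 12)
N(U, u) = 12 + U + u (N(U, u) = (U + u) + 12 = 12 + U + u)
R(I) = 9*I (R(I) = I*((12 - 2 + 2) - 3) = I*(12 - 3) = I*9 = 9*I)
(R(-50) + p(36, -57)) - 2299 = (9*(-50) + 36) - 2299 = (-450 + 36) - 2299 = -414 - 2299 = -2713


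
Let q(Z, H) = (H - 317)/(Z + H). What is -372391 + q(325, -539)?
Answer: -372387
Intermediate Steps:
q(Z, H) = (-317 + H)/(H + Z)
-372391 + q(325, -539) = -372391 + (-317 - 539)/(-539 + 325) = -372391 - 856/(-214) = -372391 - 1/214*(-856) = -372391 + 4 = -372387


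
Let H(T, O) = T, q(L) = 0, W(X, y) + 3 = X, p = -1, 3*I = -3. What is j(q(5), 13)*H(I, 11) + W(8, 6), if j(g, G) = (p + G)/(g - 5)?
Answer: 37/5 ≈ 7.4000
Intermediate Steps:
I = -1 (I = (1/3)*(-3) = -1)
W(X, y) = -3 + X
j(g, G) = (-1 + G)/(-5 + g) (j(g, G) = (-1 + G)/(g - 5) = (-1 + G)/(-5 + g))
j(q(5), 13)*H(I, 11) + W(8, 6) = ((-1 + 13)/(-5 + 0))*(-1) + (-3 + 8) = (12/(-5))*(-1) + 5 = -1/5*12*(-1) + 5 = -12/5*(-1) + 5 = 12/5 + 5 = 37/5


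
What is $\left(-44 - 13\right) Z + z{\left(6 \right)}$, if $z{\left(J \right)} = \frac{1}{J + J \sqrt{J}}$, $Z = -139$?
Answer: $\frac{237689}{30} + \frac{\sqrt{6}}{30} \approx 7923.0$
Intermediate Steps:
$z{\left(J \right)} = \frac{1}{J + J^{\frac{3}{2}}}$
$\left(-44 - 13\right) Z + z{\left(6 \right)} = \left(-44 - 13\right) \left(-139\right) + \frac{1}{6 + 6^{\frac{3}{2}}} = \left(-44 - 13\right) \left(-139\right) + \frac{1}{6 + 6 \sqrt{6}} = \left(-57\right) \left(-139\right) + \frac{1}{6 + 6 \sqrt{6}} = 7923 + \frac{1}{6 + 6 \sqrt{6}}$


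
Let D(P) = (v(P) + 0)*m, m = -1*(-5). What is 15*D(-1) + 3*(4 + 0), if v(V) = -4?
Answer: -288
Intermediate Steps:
m = 5
D(P) = -20 (D(P) = (-4 + 0)*5 = -4*5 = -20)
15*D(-1) + 3*(4 + 0) = 15*(-20) + 3*(4 + 0) = -300 + 3*4 = -300 + 12 = -288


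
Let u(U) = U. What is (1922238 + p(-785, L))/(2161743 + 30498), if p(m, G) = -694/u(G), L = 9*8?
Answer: 69200221/78920676 ≈ 0.87683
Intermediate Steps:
L = 72
p(m, G) = -694/G
(1922238 + p(-785, L))/(2161743 + 30498) = (1922238 - 694/72)/(2161743 + 30498) = (1922238 - 694*1/72)/2192241 = (1922238 - 347/36)*(1/2192241) = (69200221/36)*(1/2192241) = 69200221/78920676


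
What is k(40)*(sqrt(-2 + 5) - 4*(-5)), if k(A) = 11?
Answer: 220 + 11*sqrt(3) ≈ 239.05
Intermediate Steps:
k(40)*(sqrt(-2 + 5) - 4*(-5)) = 11*(sqrt(-2 + 5) - 4*(-5)) = 11*(sqrt(3) + 20) = 11*(20 + sqrt(3)) = 220 + 11*sqrt(3)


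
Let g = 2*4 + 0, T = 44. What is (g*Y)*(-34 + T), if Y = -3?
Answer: -240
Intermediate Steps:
g = 8 (g = 8 + 0 = 8)
(g*Y)*(-34 + T) = (8*(-3))*(-34 + 44) = -24*10 = -240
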